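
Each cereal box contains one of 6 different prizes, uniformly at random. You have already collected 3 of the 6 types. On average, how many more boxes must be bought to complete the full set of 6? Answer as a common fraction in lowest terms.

Starting from 3 distinct types, each trial gives a new one with probability (6−i)/6 when i types are held, so the wait for the next new type is 6/(6−i).
E = 6/3 + 6/2 + 6/1 = 11.

11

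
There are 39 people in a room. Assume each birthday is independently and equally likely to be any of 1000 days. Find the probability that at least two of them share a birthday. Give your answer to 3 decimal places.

0.528

It's easier to compute the probability that all 39 are distinct.
P(all distinct) = 1000/1000 · 999/1000 · ··· · 962/1000 ≈ 0.472.
So the probability of at least one match is 1 − 0.472 = 0.528.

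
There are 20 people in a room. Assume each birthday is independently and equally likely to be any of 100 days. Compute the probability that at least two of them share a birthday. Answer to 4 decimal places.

It's easier to compute the probability that all 20 are distinct.
P(all distinct) = 100/100 · 99/100 · ··· · 81/100 ≈ 0.1304.
So the probability of at least one match is 1 − 0.1304 = 0.8696.

0.8696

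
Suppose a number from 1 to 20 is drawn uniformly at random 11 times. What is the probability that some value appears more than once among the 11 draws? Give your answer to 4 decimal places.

P(all 11 different) = 20/20 · 19/20 · ··· · 10/20 ≈ 0.0327.
P(at least two equal) = 1 − 0.0327 = 0.9673.

0.9673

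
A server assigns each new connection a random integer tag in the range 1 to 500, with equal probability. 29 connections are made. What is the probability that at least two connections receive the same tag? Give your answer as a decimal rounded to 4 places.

0.5630

It's easier to compute the probability that all 29 are distinct.
P(all distinct) = 500/500 · 499/500 · ··· · 472/500 ≈ 0.4370.
So the probability of at least one match is 1 − 0.4370 = 0.5630.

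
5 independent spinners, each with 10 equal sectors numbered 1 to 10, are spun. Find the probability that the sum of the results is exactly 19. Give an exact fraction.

There are 10^5 = 100000 equally likely outcomes.
The number of ordered 5-tuples from {1,…,10} summing to 19 is 2710.
P(sum = 19) = 2710/100000 = 271/10000.

271/10000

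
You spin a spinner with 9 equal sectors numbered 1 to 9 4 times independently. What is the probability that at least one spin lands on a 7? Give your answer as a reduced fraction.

P(no spin lands on a 7) = (8/9)^4 = 4096/6561.
P(at least one) = 1 − 4096/6561 = 2465/6561.

2465/6561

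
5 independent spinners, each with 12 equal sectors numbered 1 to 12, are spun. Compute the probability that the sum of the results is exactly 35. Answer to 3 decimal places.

0.048

There are 12^5 = 248832 equally likely outcomes.
The number of ordered 5-tuples from {1,…,12} summing to 35 is 11901.
P(sum = 35) = 11901/248832 = 3967/82944 ≈ 0.048.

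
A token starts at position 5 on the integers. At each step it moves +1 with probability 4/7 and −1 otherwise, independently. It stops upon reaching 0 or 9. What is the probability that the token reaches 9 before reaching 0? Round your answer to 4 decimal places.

0.8246

Let r = q/p = (3/7)/(4/7) = 3/4. The recurrence P(i) = p·P(i+1) + q·P(i−1) with P(0)=0, P(9)=1 gives P(i) = (1 − r^i)/(1 − r^9).
P(5) = (1 − (3/4)^5) / (1 − (3/4)^9) = 199936/242461 ≈ 0.8246.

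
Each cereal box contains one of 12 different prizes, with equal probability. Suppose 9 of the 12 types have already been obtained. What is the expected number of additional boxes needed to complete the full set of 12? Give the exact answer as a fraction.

22

Starting from 9 distinct types, each trial gives a new one with probability (12−i)/12 when i types are held, so the wait for the next new type is 12/(12−i).
E = 12/3 + 12/2 + 12/1 = 22.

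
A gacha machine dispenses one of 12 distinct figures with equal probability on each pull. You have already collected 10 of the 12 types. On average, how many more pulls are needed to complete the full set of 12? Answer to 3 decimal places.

Starting from 10 distinct types, each trial gives a new one with probability (12−i)/12 when i types are held, so the wait for the next new type is 12/(12−i).
E = 12/2 + 12/1 = 18 ≈ 18.000.

18.000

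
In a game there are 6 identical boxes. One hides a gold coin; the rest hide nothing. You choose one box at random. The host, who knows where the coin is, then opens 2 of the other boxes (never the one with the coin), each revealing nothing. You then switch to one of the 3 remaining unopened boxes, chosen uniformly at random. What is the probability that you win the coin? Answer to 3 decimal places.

Your original box holds the coin with probability 1/6, so the other 5 collectively hold it with probability 5/6.
The host can always find 2 empty boxes to open, so the reveals don't change that 5/6; it is now spread over the 3 remaining unopened boxes.
P(win by switching) = (5/6) · (1/3) = 5/18 ≈ 0.278.

0.278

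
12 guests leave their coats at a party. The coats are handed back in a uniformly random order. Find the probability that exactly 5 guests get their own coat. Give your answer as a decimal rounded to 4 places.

Choose which 5 of the 12 are fixed: C(12,5) = 792 ways.
The remaining 7 must have no fixed point: D(7) = 1854.
P = 792·1854/479001600 = 103/33600 ≈ 0.0031.

0.0031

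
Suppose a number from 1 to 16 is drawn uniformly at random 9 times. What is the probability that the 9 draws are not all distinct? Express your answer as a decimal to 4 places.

0.9396

P(all 9 different) = 16/16 · 15/16 · ··· · 8/16 ≈ 0.0604.
P(at least two equal) = 1 − 0.0604 = 0.9396.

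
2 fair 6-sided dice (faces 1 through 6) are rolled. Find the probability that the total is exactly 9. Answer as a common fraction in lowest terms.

1/9

There are 6^2 = 36 equally likely outcomes.
The number of ordered 2-tuples from {1,…,6} summing to 9 is 4.
P(sum = 9) = 4/36 = 1/9.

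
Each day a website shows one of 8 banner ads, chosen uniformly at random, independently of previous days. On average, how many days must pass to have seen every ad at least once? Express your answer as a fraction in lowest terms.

761/35

After i distinct types are collected, each trial gives a new one with probability (8−i)/8, so the expected wait for the next new type is 8/(8−i).
E = 8/8 + 8/7 + 8/6 + 8/5 + 8/4 + 8/3 + 8/2 + 8/1 = 761/35.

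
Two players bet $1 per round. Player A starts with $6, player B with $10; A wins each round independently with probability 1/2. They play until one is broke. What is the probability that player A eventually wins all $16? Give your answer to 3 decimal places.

With a fair step, P(i) = ½P(i−1) + ½P(i+1) with P(0)=0, P(16)=1 has the linear solution P(i) = i/16.
P(6) = 6/16 = 3/8 ≈ 0.375.

0.375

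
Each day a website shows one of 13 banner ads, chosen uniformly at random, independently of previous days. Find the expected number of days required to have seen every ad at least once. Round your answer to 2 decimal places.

After i distinct types are collected, each trial gives a new one with probability (13−i)/13, so the expected wait for the next new type is 13/(13−i).
E = 13/13 + 13/12 + 13/11 + 13/10 + 13/9 + 13/8 + 13/7 + 13/6 + 13/5 + 13/4 + 13/3 + 13/2 + 13/1 = 1145993/27720 ≈ 41.34.

41.34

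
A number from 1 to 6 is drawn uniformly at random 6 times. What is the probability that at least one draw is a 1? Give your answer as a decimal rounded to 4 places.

0.6651

P(no draw is a 1) = (5/6)^6 ≈ 0.3349.
P(at least one) = 1 − 0.3349 = 0.6651.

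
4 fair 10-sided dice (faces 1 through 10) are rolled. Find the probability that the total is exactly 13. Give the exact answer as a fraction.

11/500

There are 10^4 = 10000 equally likely outcomes.
The number of ordered 4-tuples from {1,…,10} summing to 13 is 220.
P(sum = 13) = 220/10000 = 11/500.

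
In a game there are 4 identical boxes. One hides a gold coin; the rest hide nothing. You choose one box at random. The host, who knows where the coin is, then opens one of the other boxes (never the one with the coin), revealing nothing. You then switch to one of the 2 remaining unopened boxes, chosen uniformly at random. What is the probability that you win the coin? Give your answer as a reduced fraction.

3/8

Your original box holds the coin with probability 1/4, so the other 3 collectively hold it with probability 3/4.
The host can always find an empty box to open, so this doesn't change that 3/4; it is now spread over the 2 remaining unopened boxes.
P(win by switching) = (3/4) · (1/2) = 3/8.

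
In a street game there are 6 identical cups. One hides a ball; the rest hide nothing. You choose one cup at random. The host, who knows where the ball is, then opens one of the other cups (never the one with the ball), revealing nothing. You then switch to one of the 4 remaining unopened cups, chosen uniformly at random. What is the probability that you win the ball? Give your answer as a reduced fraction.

Your original cup holds the ball with probability 1/6, so the other 5 collectively hold it with probability 5/6.
The host can always find an empty cup to open, so this doesn't change that 5/6; it is now spread over the 4 remaining unopened cups.
P(win by switching) = (5/6) · (1/4) = 5/24.

5/24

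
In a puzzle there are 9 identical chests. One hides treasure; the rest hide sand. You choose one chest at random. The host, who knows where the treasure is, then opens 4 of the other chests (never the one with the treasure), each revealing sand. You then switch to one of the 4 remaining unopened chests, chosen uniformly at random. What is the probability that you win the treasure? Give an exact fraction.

Your original chest holds the treasure with probability 1/9, so the other 8 collectively hold it with probability 8/9.
The host can always find 4 empty chests to open, so the reveals don't change that 8/9; it is now spread over the 4 remaining unopened chests.
P(win by switching) = (8/9) · (1/4) = 2/9.

2/9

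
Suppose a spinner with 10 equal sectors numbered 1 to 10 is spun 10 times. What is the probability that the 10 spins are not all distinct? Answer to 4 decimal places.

0.9996

P(all 10 different) = 10/10 · 9/10 · ··· · 1/10 ≈ 0.0004.
P(at least two equal) = 1 − 0.0004 = 0.9996.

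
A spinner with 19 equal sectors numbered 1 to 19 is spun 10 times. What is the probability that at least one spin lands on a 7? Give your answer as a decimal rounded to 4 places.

P(no spin lands on a 7) = (18/19)^10 ≈ 0.5824.
P(at least one) = 1 − 0.5824 = 0.4176.

0.4176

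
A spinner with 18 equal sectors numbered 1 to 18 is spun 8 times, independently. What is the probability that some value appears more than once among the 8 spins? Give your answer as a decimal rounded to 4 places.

P(all 8 different) = 18/18 · 17/18 · ··· · 11/18 ≈ 0.1601.
P(at least two equal) = 1 − 0.1601 = 0.8399.

0.8399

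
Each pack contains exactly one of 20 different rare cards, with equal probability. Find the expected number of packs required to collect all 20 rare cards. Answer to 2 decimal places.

After i distinct types are collected, each trial gives a new one with probability (20−i)/20, so the expected wait for the next new type is 20/(20−i).
E = 20/20 + 20/19 + 20/18 + 20/17 + 20/16 + 20/15 + 20/14 + 20/13 + 20/12 + 20/11 + 20/10 + 20/9 + 20/8 + 20/7 + 20/6 + 20/5 + 20/4 + 20/3 + 20/2 + 20/1 = 279175675/3879876 ≈ 71.95.

71.95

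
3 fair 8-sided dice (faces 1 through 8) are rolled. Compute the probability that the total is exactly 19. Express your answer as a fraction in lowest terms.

21/512

There are 8^3 = 512 equally likely outcomes.
The number of ordered 3-tuples from {1,…,8} summing to 19 is 21.
P(sum = 19) = 21/512.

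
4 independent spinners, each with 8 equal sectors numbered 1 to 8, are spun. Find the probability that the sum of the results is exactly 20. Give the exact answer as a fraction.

315/4096

There are 8^4 = 4096 equally likely outcomes.
The number of ordered 4-tuples from {1,…,8} summing to 20 is 315.
P(sum = 20) = 315/4096.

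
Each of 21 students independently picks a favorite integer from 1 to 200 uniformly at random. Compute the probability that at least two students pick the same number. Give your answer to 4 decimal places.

0.6631

It's easier to compute the probability that all 21 are distinct.
P(all distinct) = 200/200 · 199/200 · ··· · 180/200 ≈ 0.3369.
So the probability of at least one match is 1 − 0.3369 = 0.6631.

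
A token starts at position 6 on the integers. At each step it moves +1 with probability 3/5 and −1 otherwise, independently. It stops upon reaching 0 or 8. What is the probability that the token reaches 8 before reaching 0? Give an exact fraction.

Let r = q/p = (2/5)/(3/5) = 2/3. The recurrence P(i) = p·P(i+1) + q·P(i−1) with P(0)=0, P(8)=1 gives P(i) = (1 − r^i)/(1 − r^8).
P(6) = (1 − (2/3)^6) / (1 − (2/3)^8) = 1197/1261.

1197/1261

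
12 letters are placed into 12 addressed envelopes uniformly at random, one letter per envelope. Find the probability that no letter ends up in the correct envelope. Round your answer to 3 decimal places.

This is the derangement probability: permutations of 12 with no fixed point.
D(12) = 12! · (1 − 1/1! + 1/2! − ··· + (−1)^12/12!) = 176214841.
P = 176214841/479001600 = 16019531/43545600 ≈ 0.368.

0.368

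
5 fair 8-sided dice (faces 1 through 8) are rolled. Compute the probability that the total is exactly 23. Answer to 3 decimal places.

0.075

There are 8^5 = 32768 equally likely outcomes.
The number of ordered 5-tuples from {1,…,8} summing to 23 is 2460.
P(sum = 23) = 2460/32768 = 615/8192 ≈ 0.075.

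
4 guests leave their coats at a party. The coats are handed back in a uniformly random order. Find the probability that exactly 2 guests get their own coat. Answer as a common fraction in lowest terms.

Choose which 2 of the 4 are fixed: C(4,2) = 6 ways.
The remaining 2 must have no fixed point: D(2) = 1.
P = 6·1/24 = 1/4.

1/4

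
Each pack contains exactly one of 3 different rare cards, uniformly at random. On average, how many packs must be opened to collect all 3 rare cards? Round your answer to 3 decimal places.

5.500

After i distinct types are collected, each trial gives a new one with probability (3−i)/3, so the expected wait for the next new type is 3/(3−i).
E = 3/3 + 3/2 + 3/1 = 11/2 ≈ 5.500.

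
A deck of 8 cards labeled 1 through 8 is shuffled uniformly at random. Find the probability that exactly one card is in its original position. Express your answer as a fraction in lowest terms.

Choose which one is fixed: C(8,1) = 8 ways.
The remaining 7 must have no fixed point: D(7) = 1854.
P = 8·1854/40320 = 103/280.

103/280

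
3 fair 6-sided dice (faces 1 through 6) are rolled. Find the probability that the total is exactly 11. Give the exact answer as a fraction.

1/8

There are 6^3 = 216 equally likely outcomes.
The number of ordered 3-tuples from {1,…,6} summing to 11 is 27.
P(sum = 11) = 27/216 = 1/8.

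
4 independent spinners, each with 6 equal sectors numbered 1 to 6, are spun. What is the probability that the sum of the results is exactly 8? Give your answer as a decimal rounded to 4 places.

0.0270

There are 6^4 = 1296 equally likely outcomes.
The number of ordered 4-tuples from {1,…,6} summing to 8 is 35.
P(sum = 8) = 35/1296 ≈ 0.0270.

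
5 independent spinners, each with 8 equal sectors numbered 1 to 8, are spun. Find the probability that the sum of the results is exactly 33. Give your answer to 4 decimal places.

There are 8^5 = 32768 equally likely outcomes.
The number of ordered 5-tuples from {1,…,8} summing to 33 is 330.
P(sum = 33) = 330/32768 = 165/16384 ≈ 0.0101.

0.0101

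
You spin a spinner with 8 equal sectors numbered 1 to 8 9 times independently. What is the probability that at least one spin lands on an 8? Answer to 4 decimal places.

0.6993

P(no spin lands on an 8) = (7/8)^9 ≈ 0.3007.
P(at least one) = 1 − 0.3007 = 0.6993.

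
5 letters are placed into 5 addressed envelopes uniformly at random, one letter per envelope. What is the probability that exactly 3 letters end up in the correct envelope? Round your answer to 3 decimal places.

Choose which 3 of the 5 are fixed: C(5,3) = 10 ways.
The remaining 2 must have no fixed point: D(2) = 1.
P = 10·1/120 = 1/12 ≈ 0.083.

0.083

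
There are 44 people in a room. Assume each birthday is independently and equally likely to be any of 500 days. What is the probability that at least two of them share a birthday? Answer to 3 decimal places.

0.858

It's easier to compute the probability that all 44 are distinct.
P(all distinct) = 500/500 · 499/500 · ··· · 457/500 ≈ 0.142.
So the probability of at least one match is 1 − 0.142 = 0.858.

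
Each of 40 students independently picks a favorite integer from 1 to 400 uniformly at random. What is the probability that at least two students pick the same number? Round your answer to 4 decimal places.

0.8670

It's easier to compute the probability that all 40 are distinct.
P(all distinct) = 400/400 · 399/400 · ··· · 361/400 ≈ 0.1330.
So the probability of at least one match is 1 − 0.1330 = 0.8670.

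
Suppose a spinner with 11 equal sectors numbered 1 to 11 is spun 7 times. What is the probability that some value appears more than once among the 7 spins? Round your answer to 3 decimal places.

P(all 7 different) = 11/11 · 10/11 · ··· · 5/11 ≈ 0.085.
P(at least two equal) = 1 − 0.085 = 0.915.

0.915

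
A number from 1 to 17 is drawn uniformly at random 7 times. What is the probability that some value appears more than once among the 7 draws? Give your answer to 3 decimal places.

0.761

P(all 7 different) = 17/17 · 16/17 · ··· · 11/17 ≈ 0.239.
P(at least two equal) = 1 − 0.239 = 0.761.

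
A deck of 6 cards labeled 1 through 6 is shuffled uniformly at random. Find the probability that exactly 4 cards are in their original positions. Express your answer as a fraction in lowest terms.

1/48

Choose which 4 of the 6 are fixed: C(6,4) = 15 ways.
The remaining 2 must have no fixed point: D(2) = 1.
P = 15·1/720 = 1/48.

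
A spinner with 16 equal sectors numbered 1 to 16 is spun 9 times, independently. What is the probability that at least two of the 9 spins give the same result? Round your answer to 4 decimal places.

0.9396

P(all 9 different) = 16/16 · 15/16 · ··· · 8/16 ≈ 0.0604.
P(at least two equal) = 1 − 0.0604 = 0.9396.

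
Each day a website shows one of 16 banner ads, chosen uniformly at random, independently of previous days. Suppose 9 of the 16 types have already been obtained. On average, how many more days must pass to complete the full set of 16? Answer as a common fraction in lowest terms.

1452/35

Starting from 9 distinct types, each trial gives a new one with probability (16−i)/16 when i types are held, so the wait for the next new type is 16/(16−i).
E = 16/7 + 16/6 + 16/5 + 16/4 + 16/3 + 16/2 + 16/1 = 1452/35.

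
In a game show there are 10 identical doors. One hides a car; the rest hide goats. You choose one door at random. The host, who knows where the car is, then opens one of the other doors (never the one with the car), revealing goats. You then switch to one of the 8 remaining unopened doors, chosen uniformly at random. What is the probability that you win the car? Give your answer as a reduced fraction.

Your original door holds the car with probability 1/10, so the other 9 collectively hold it with probability 9/10.
The host can always find an empty door to open, so this doesn't change that 9/10; it is now spread over the 8 remaining unopened doors.
P(win by switching) = (9/10) · (1/8) = 9/80.

9/80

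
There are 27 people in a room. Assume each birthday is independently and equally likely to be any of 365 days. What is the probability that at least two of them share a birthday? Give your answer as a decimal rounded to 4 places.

0.6269

It's easier to compute the probability that all 27 are distinct.
P(all distinct) = 365/365 · 364/365 · ··· · 339/365 ≈ 0.3731.
So the probability of at least one match is 1 − 0.3731 = 0.6269.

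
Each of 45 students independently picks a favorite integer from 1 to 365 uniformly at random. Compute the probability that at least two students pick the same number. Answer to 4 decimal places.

0.9410

It's easier to compute the probability that all 45 are distinct.
P(all distinct) = 365/365 · 364/365 · ··· · 321/365 ≈ 0.0590.
So the probability of at least one match is 1 − 0.0590 = 0.9410.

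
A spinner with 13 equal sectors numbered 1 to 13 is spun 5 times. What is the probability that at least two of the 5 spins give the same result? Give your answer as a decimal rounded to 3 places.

P(all 5 different) = 13/13 · 12/13 · ··· · 9/13 ≈ 0.416.
P(at least two equal) = 1 − 0.416 = 0.584.

0.584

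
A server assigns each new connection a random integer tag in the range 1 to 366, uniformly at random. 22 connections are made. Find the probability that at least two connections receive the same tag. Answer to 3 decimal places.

It's easier to compute the probability that all 22 are distinct.
P(all distinct) = 366/366 · 365/366 · ··· · 345/366 ≈ 0.525.
So the probability of at least one match is 1 − 0.525 = 0.475.

0.475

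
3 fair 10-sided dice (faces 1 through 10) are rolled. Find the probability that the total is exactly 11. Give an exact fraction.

There are 10^3 = 1000 equally likely outcomes.
The number of ordered 3-tuples from {1,…,10} summing to 11 is 45.
P(sum = 11) = 45/1000 = 9/200.

9/200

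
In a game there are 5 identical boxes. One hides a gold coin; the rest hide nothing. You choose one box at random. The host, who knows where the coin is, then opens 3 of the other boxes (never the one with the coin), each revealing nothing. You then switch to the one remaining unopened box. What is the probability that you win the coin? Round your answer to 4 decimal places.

0.8000

Your original box holds the coin with probability 1/5, so the other 4 collectively hold it with probability 4/5.
The host can always find 3 empty boxes to open, so the reveals don't change that 4/5; it is now spread over the 1 remaining unopened box.
P(win by switching) = (4/5) · (1/1) = 4/5 ≈ 0.8000.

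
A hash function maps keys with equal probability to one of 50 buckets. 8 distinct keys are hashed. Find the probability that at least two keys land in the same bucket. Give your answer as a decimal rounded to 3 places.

It's easier to compute the probability that all 8 are distinct.
P(all distinct) = 50/50 · 49/50 · ··· · 43/50 ≈ 0.554.
So the probability of at least one match is 1 − 0.554 = 0.446.

0.446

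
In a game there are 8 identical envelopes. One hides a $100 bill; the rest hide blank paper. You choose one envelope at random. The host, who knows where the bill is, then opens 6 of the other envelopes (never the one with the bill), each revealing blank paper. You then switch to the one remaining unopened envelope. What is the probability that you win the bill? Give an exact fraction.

7/8

Your original envelope holds the bill with probability 1/8, so the other 7 collectively hold it with probability 7/8.
The host can always find 6 empty envelopes to open, so the reveals don't change that 7/8; it is now spread over the 1 remaining unopened envelope.
P(win by switching) = (7/8) · (1/1) = 7/8.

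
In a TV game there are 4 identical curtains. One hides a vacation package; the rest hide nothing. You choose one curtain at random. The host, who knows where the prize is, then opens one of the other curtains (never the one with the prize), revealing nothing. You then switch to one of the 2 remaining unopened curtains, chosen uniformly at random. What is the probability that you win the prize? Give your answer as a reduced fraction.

3/8

Your original curtain holds the prize with probability 1/4, so the other 3 collectively hold it with probability 3/4.
The host can always find an empty curtain to open, so this doesn't change that 3/4; it is now spread over the 2 remaining unopened curtains.
P(win by switching) = (3/4) · (1/2) = 3/8.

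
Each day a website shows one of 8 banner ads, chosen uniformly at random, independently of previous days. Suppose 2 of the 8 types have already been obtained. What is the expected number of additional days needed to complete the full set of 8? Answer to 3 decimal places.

Starting from 2 distinct types, each trial gives a new one with probability (8−i)/8 when i types are held, so the wait for the next new type is 8/(8−i).
E = 8/6 + 8/5 + 8/4 + 8/3 + 8/2 + 8/1 = 98/5 ≈ 19.600.

19.600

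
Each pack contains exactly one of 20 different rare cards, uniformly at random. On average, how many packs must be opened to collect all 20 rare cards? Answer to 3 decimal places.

71.955

After i distinct types are collected, each trial gives a new one with probability (20−i)/20, so the expected wait for the next new type is 20/(20−i).
E = 20/20 + 20/19 + 20/18 + 20/17 + 20/16 + 20/15 + 20/14 + 20/13 + 20/12 + 20/11 + 20/10 + 20/9 + 20/8 + 20/7 + 20/6 + 20/5 + 20/4 + 20/3 + 20/2 + 20/1 = 279175675/3879876 ≈ 71.955.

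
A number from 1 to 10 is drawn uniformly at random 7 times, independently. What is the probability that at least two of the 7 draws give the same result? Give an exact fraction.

P(all 7 different) = 10/10 · 9/10 · ··· · 4/10 = 189/3125.
P(at least two equal) = 1 − 189/3125 = 2936/3125.

2936/3125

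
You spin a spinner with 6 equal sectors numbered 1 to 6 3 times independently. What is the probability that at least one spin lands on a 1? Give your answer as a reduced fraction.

91/216

P(no spin lands on a 1) = (5/6)^3 = 125/216.
P(at least one) = 1 − 125/216 = 91/216.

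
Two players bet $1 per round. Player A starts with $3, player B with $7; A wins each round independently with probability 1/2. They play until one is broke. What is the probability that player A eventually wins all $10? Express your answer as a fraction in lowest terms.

With a fair step, P(i) = ½P(i−1) + ½P(i+1) with P(0)=0, P(10)=1 has the linear solution P(i) = i/10.
P(3) = 3/10.

3/10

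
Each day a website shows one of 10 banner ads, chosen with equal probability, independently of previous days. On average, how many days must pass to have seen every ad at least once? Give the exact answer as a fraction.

After i distinct types are collected, each trial gives a new one with probability (10−i)/10, so the expected wait for the next new type is 10/(10−i).
E = 10/10 + 10/9 + 10/8 + 10/7 + 10/6 + 10/5 + 10/4 + 10/3 + 10/2 + 10/1 = 7381/252.

7381/252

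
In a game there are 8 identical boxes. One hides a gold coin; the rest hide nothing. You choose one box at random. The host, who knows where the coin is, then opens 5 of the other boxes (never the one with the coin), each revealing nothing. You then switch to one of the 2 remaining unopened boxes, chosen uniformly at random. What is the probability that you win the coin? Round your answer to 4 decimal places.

Your original box holds the coin with probability 1/8, so the other 7 collectively hold it with probability 7/8.
The host can always find 5 empty boxes to open, so the reveals don't change that 7/8; it is now spread over the 2 remaining unopened boxes.
P(win by switching) = (7/8) · (1/2) = 7/16 ≈ 0.4375.

0.4375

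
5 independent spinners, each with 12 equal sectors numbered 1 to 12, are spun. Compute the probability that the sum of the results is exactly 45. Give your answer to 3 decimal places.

There are 12^5 = 248832 equally likely outcomes.
The number of ordered 5-tuples from {1,…,12} summing to 45 is 3701.
P(sum = 45) = 3701/248832 ≈ 0.015.

0.015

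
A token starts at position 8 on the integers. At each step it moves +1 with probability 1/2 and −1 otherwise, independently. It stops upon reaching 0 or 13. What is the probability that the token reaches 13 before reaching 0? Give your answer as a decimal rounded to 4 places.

With a fair step, P(i) = ½P(i−1) + ½P(i+1) with P(0)=0, P(13)=1 has the linear solution P(i) = i/13.
P(8) = 8/13 ≈ 0.6154.

0.6154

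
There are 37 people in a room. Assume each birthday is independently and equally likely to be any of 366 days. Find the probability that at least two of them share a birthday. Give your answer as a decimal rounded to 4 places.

0.8479

It's easier to compute the probability that all 37 are distinct.
P(all distinct) = 366/366 · 365/366 · ··· · 330/366 ≈ 0.1521.
So the probability of at least one match is 1 − 0.1521 = 0.8479.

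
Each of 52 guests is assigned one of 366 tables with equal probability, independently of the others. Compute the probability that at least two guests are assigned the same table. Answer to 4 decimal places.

It's easier to compute the probability that all 52 are distinct.
P(all distinct) = 366/366 · 365/366 · ··· · 315/366 ≈ 0.0222.
So the probability of at least one match is 1 − 0.0222 = 0.9778.

0.9778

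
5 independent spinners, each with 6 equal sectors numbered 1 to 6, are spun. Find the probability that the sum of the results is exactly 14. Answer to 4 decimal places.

There are 6^5 = 7776 equally likely outcomes.
The number of ordered 5-tuples from {1,…,6} summing to 14 is 540.
P(sum = 14) = 540/7776 = 5/72 ≈ 0.0694.

0.0694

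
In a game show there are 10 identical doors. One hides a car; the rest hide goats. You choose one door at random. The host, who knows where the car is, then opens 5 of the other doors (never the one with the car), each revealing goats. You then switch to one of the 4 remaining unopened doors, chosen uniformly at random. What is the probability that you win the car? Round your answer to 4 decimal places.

0.2250

Your original door holds the car with probability 1/10, so the other 9 collectively hold it with probability 9/10.
The host can always find 5 empty doors to open, so the reveals don't change that 9/10; it is now spread over the 4 remaining unopened doors.
P(win by switching) = (9/10) · (1/4) = 9/40 ≈ 0.2250.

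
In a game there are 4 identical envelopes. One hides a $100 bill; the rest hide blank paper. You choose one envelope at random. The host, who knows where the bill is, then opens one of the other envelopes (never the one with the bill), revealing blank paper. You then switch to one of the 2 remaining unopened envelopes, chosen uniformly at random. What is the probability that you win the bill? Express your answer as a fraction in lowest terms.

3/8

Your original envelope holds the bill with probability 1/4, so the other 3 collectively hold it with probability 3/4.
The host can always find an empty envelope to open, so this doesn't change that 3/4; it is now spread over the 2 remaining unopened envelopes.
P(win by switching) = (3/4) · (1/2) = 3/8.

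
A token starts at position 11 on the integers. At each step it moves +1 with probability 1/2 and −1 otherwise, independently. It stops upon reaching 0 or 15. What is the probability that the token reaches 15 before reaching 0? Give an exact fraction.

With a fair step, P(i) = ½P(i−1) + ½P(i+1) with P(0)=0, P(15)=1 has the linear solution P(i) = i/15.
P(11) = 11/15.

11/15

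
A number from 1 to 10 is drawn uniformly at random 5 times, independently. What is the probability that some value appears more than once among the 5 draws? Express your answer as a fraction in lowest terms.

436/625

P(all 5 different) = 10/10 · 9/10 · ··· · 6/10 = 189/625.
P(at least two equal) = 1 − 189/625 = 436/625.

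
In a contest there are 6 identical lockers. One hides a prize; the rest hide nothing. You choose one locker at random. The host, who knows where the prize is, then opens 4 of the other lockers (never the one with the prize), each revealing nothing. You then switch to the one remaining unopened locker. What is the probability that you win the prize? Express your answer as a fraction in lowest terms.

Your original locker holds the prize with probability 1/6, so the other 5 collectively hold it with probability 5/6.
The host can always find 4 empty lockers to open, so the reveals don't change that 5/6; it is now spread over the 1 remaining unopened locker.
P(win by switching) = (5/6) · (1/1) = 5/6.

5/6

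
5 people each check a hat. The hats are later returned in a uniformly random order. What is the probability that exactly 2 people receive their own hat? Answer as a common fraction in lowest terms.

Choose which 2 of the 5 are fixed: C(5,2) = 10 ways.
The remaining 3 must have no fixed point: D(3) = 2.
P = 10·2/120 = 1/6.

1/6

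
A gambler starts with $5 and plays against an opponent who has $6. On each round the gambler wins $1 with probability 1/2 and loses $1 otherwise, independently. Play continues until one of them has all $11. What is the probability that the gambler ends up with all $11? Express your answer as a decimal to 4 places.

0.4545

With a fair step, P(i) = ½P(i−1) + ½P(i+1) with P(0)=0, P(11)=1 has the linear solution P(i) = i/11.
P(5) = 5/11 ≈ 0.4545.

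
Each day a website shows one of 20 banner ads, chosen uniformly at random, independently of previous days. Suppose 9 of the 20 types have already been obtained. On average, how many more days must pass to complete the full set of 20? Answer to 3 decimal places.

60.398

Starting from 9 distinct types, each trial gives a new one with probability (20−i)/20 when i types are held, so the wait for the next new type is 20/(20−i).
E = 20/11 + 20/10 + 20/9 + 20/8 + 20/7 + 20/6 + 20/5 + 20/4 + 20/3 + 20/2 + 20/1 = 83711/1386 ≈ 60.398.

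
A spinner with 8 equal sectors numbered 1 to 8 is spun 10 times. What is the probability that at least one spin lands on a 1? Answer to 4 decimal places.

0.7369

P(no spin lands on a 1) = (7/8)^10 ≈ 0.2631.
P(at least one) = 1 − 0.2631 = 0.7369.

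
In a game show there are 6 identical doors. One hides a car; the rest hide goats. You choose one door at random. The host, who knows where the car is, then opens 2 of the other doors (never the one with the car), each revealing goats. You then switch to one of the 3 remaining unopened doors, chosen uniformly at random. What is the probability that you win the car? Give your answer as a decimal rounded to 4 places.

Your original door holds the car with probability 1/6, so the other 5 collectively hold it with probability 5/6.
The host can always find 2 empty doors to open, so the reveals don't change that 5/6; it is now spread over the 3 remaining unopened doors.
P(win by switching) = (5/6) · (1/3) = 5/18 ≈ 0.2778.

0.2778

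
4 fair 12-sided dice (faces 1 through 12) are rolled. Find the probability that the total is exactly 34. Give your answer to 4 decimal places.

There are 12^4 = 20736 equally likely outcomes.
The number of ordered 4-tuples from {1,…,12} summing to 34 is 640.
P(sum = 34) = 640/20736 = 5/162 ≈ 0.0309.

0.0309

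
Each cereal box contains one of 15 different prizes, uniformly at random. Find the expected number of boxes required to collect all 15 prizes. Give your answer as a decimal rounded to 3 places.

After i distinct types are collected, each trial gives a new one with probability (15−i)/15, so the expected wait for the next new type is 15/(15−i).
E = 15/15 + 15/14 + 15/13 + 15/12 + 15/11 + 15/10 + 15/9 + 15/8 + 15/7 + 15/6 + 15/5 + 15/4 + 15/3 + 15/2 + 15/1 = 1195757/24024 ≈ 49.773.

49.773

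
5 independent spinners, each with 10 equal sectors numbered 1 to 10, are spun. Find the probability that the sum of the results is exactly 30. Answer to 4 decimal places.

0.0563

There are 10^5 = 100000 equally likely outcomes.
The number of ordered 5-tuples from {1,…,10} summing to 30 is 5631.
P(sum = 30) = 5631/100000 ≈ 0.0563.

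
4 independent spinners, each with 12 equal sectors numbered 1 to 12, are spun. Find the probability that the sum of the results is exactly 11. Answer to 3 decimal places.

0.006

There are 12^4 = 20736 equally likely outcomes.
The number of ordered 4-tuples from {1,…,12} summing to 11 is 120.
P(sum = 11) = 120/20736 = 5/864 ≈ 0.006.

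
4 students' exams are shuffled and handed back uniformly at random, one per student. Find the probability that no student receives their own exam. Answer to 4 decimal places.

This is the derangement probability: permutations of 4 with no fixed point.
D(4) = 4! · (1 − 1/1! + 1/2! − ··· + (−1)^4/4!) = 9.
P = 9/24 = 3/8 ≈ 0.3750.

0.3750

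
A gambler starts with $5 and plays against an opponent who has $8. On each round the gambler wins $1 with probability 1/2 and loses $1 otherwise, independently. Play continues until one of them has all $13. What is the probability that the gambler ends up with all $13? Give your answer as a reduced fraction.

With a fair step, P(i) = ½P(i−1) + ½P(i+1) with P(0)=0, P(13)=1 has the linear solution P(i) = i/13.
P(5) = 5/13.

5/13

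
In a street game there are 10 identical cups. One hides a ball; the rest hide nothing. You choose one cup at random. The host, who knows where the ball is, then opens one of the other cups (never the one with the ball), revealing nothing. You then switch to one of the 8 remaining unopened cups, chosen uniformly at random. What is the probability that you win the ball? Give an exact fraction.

9/80

Your original cup holds the ball with probability 1/10, so the other 9 collectively hold it with probability 9/10.
The host can always find an empty cup to open, so this doesn't change that 9/10; it is now spread over the 8 remaining unopened cups.
P(win by switching) = (9/10) · (1/8) = 9/80.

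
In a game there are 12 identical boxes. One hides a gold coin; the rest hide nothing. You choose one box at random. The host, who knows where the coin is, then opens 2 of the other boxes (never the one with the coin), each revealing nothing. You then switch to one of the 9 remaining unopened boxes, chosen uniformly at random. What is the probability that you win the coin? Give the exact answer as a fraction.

Your original box holds the coin with probability 1/12, so the other 11 collectively hold it with probability 11/12.
The host can always find 2 empty boxes to open, so the reveals don't change that 11/12; it is now spread over the 9 remaining unopened boxes.
P(win by switching) = (11/12) · (1/9) = 11/108.

11/108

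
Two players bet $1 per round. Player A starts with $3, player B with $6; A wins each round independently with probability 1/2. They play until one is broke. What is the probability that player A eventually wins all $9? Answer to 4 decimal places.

0.3333

With a fair step, P(i) = ½P(i−1) + ½P(i+1) with P(0)=0, P(9)=1 has the linear solution P(i) = i/9.
P(3) = 3/9 = 1/3 ≈ 0.3333.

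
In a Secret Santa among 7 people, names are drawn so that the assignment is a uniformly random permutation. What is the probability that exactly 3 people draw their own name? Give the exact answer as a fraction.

Choose which 3 of the 7 are fixed: C(7,3) = 35 ways.
The remaining 4 must have no fixed point: D(4) = 9.
P = 35·9/5040 = 1/16.

1/16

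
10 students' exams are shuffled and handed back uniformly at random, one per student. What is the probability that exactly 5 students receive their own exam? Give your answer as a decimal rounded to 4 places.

0.0031

Choose which 5 of the 10 are fixed: C(10,5) = 252 ways.
The remaining 5 must have no fixed point: D(5) = 44.
P = 252·44/3628800 = 11/3600 ≈ 0.0031.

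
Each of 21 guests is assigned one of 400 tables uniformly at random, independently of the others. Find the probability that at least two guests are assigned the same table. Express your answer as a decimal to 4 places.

0.4139

It's easier to compute the probability that all 21 are distinct.
P(all distinct) = 400/400 · 399/400 · ··· · 380/400 ≈ 0.5861.
So the probability of at least one match is 1 − 0.5861 = 0.4139.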